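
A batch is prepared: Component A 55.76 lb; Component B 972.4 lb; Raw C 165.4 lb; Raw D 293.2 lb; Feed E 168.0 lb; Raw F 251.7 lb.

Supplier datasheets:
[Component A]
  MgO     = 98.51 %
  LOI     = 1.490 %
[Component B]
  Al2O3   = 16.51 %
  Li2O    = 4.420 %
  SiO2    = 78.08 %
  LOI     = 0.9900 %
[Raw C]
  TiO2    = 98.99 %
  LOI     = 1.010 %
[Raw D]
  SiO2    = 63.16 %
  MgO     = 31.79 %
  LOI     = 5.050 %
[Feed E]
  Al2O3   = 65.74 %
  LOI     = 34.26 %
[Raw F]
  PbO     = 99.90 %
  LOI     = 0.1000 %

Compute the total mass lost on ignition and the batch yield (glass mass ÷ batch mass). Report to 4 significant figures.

Rounding to four significant digits extends to every in-between result as displayed. All arithmetic holds full float precision from start to finish. Each reported value takes just one rounding. The derived quantities (yield, glass mass, the totals, ignition loss, six oxide percentages) are rebuilt at exact precision using the weight values at 1822 lb of glass, precisely as stated by question or answer.
Each material's LOI contribution:
  Component A: 55.76 × 0.01490 = 0.8308 lb
  Component B: 972.4 × 0.009900 = 9.627 lb
  Raw C: 165.4 × 0.01010 = 1.671 lb
  Raw D: 293.2 × 0.05050 = 14.81 lb
  Feed E: 168.0 × 0.3426 = 57.56 lb
  Raw F: 251.7 × 0.001000 = 0.2517 lb
Total LOI = 84.74 lb
Glass = batch − LOI = 1906 − 84.74 = 1822 lb

LOI loss = 84.74 lb; glass = 1822 lb; yield = 95.55%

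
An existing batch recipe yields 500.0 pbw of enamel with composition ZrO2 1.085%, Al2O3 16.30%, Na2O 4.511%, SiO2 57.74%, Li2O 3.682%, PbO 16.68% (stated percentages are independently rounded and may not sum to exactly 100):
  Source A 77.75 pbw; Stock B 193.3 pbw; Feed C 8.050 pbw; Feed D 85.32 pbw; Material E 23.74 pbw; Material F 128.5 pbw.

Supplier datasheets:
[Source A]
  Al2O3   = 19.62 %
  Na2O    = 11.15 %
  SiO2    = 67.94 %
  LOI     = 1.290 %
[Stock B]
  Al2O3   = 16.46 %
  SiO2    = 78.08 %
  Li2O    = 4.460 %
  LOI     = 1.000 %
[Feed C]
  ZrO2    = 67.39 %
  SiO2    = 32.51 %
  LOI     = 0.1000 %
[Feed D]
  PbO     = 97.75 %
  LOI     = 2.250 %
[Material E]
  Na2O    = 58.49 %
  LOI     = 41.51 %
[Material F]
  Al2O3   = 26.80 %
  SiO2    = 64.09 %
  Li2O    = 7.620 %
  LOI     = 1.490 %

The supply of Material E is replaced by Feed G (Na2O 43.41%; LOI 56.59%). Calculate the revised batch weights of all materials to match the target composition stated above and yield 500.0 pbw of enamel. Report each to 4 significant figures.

Revised batch per 500.0 pbw enamel:
  Source A: 77.75 pbw
  Stock B: 193.3 pbw
  Feed C: 8.050 pbw
  Feed D: 85.32 pbw
  Feed G: 31.99 pbw
  Material F: 128.5 pbw
Total batch = 524.9 pbw; LOI loss = 24.88 pbw

Each numeric step carries full precision all the way through; the intermediate values are printed (rounded to 4 significant digits) alongside each step — a single rounding finalizes each reported number; the derived quantities, which include the yield, six oxide percentages, ignition loss, net glass mass, totals, are rebuilt at full float precision, as written in either problem or answer, from the weighed amounts on 500.0 pbw of glass.
Target masses of each oxide per 500.0 pbw enamel:
  ZrO2: 1.085% × 500.0 = 5.425 pbw
  Al2O3: 16.30% × 500.0 = 81.50 pbw
  Na2O: 4.511% × 500.0 = 22.56 pbw
  SiO2: 57.74% × 500.0 = 288.7 pbw
  Li2O: 3.682% × 500.0 = 18.41 pbw
  PbO: 16.68% × 500.0 = 83.40 pbw
Mass-balance tally per oxide from the weights as reported, relative to the basis at hand (every target is met by its sum exact up to rounding of places):
  ZrO2: 8.050·0.6739 = 5.425 pbw (target 5.425 pbw)
  Al2O3: 77.75·0.1962 + 193.3·0.1646 + 128.5·0.2680 = 81.51 pbw (target 81.50 pbw)
  Na2O: 77.75·0.1115 + 31.99·0.4341 = 22.56 pbw (target 22.56 pbw)
  SiO2: 77.75·0.6794 + 193.3·0.7808 + 8.050·0.3251 + 128.5·0.6409 = 288.7 pbw (target 288.7 pbw)
  Li2O: 193.3·0.04460 + 128.5·0.07620 = 18.41 pbw (target 18.41 pbw)
  PbO: 85.32·0.9775 = 83.40 pbw (target 83.40 pbw)
Mass balance on the glass: Σ batch − LOI loss = 500.0 pbw (the targets, summed, come to 500.0 pbw; the stated basis being 500.0 pbw — rounding explains the deltas).
Summing the batch: Σ batch = 524.9 pbw; LOI removed, Σ of batch·LOI: 24.88 pbw; yield: glass divided by total = 95.26%.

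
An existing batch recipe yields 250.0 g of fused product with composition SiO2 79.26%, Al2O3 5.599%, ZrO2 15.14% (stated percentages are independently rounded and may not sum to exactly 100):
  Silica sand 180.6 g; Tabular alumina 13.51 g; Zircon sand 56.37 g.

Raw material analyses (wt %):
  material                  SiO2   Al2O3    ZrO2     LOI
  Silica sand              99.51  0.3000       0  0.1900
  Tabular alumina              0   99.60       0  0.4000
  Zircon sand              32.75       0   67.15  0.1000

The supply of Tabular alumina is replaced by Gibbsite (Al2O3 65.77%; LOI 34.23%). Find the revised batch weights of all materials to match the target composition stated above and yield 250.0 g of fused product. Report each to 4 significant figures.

The intermediate values appear, with 4-significant-figure rounding, on the page — the whole derivation holds full float precision end to end; each reported result carries a single rounding — the derived quantities are computed at full precision (LOI, glass mass, yield, the three compositions, the totals) from the batch weights per 250.0 g of glass as given in the question or the answer.
Oxide mass targets, per 250.0 g fused product:
  SiO2: 79.26% × 250.0 = 198.2 g
  Al2O3: 5.599% × 250.0 = 14.00 g
  ZrO2: 15.14% × 250.0 = 37.85 g
Oxide-by-oxide audit working from each reported weight, relative to the basis at hand (sum by sum, the targets are met up to rounding of the answer):
  SiO2: 180.6·0.9951 + 56.37·0.3275 = 198.2 g (target 198.2 g)
  Al2O3: 180.6·0.003000 + 20.46·0.6577 = 14.00 g (target 14.00 g)
  ZrO2: 56.37·0.6715 = 37.85 g (target 37.85 g)
Auditing the glass mass value: net batch after ignition = 250.0 g (summing oxide targets gives 250.0 g; the stated basis being 250.0 g — any gap is answer rounding).
Adding the batch up: Σ batch = 257.4 g; LOI removed, Σ of batch·LOI: 7.403 g; yield = glass ÷ total batch = 97.12%.

Revised batch per 250.0 g fused product:
  Silica sand: 180.6 g
  Gibbsite: 20.46 g
  Zircon sand: 56.37 g
Total batch = 257.4 g; LOI loss = 7.403 g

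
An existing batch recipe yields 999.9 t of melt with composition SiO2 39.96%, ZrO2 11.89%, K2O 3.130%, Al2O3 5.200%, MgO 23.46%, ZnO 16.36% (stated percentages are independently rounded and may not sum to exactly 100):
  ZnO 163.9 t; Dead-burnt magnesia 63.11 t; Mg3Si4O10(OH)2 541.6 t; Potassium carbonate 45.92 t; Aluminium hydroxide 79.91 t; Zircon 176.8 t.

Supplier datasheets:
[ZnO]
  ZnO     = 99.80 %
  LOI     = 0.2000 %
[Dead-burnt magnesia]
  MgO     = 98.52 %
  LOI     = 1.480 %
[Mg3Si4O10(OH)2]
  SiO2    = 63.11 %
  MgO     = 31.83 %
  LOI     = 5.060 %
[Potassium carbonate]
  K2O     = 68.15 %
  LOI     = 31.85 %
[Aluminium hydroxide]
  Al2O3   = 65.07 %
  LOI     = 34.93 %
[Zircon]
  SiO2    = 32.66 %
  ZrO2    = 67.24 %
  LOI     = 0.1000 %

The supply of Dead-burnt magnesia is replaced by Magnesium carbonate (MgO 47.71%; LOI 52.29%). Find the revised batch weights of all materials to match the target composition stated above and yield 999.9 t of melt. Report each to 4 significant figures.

Revised batch per 999.9 t melt:
  ZnO: 163.9 t
  Magnesium carbonate: 130.3 t
  Mg3Si4O10(OH)2: 541.6 t
  Potassium carbonate: 45.92 t
  Aluminium hydroxide: 79.91 t
  Zircon: 176.8 t
Total batch = 1138 t; LOI loss = 138.6 t

Mid-chain values are printed with 4-significant-figure rounding between the steps. Every computation maintains exact precision in every operation; exactly one rounding is applied to every reported number. All derived quantities (ignition loss, net glass mass, the six compositions, totals, yield) are rebuilt at full precision from the weighed amounts per 999.9 t of glass, as written in the problem or the answer.
Oxide-by-oxide targets in 999.9 t melt:
  SiO2: 39.96% × 999.9 = 399.6 t
  ZrO2: 11.89% × 999.9 = 118.9 t
  K2O: 3.130% × 999.9 = 31.30 t
  Al2O3: 5.200% × 999.9 = 51.99 t
  MgO: 23.46% × 999.9 = 234.6 t
  ZnO: 16.36% × 999.9 = 163.6 t
Checking each oxide sum with the batch weights as given, per the basis as stated (target by target, the sums agree net of answer rounding effects):
  SiO2: 541.6·0.6311 + 176.8·0.3266 = 399.5 t (target 399.6 t)
  ZrO2: 176.8·0.6724 = 118.9 t (target 118.9 t)
  K2O: 45.92·0.6815 = 31.29 t (target 31.30 t)
  Al2O3: 79.91·0.6507 = 52.00 t (target 51.99 t)
  MgO: 130.3·0.4771 + 541.6·0.3183 = 234.6 t (target 234.6 t)
  ZnO: 163.9·0.9980 = 163.6 t (target 163.6 t)
Auditing the glass mass value: total charge less LOI = 999.8 t (the Σ of target masses is 999.9 t; versus the stated basis of 999.9 t — rounding explains the deltas).
Total batch = Σ batch = 1138 t; loss to ignition Σ batch·LOI = 138.6 t; yield: glass divided by total = 87.83%.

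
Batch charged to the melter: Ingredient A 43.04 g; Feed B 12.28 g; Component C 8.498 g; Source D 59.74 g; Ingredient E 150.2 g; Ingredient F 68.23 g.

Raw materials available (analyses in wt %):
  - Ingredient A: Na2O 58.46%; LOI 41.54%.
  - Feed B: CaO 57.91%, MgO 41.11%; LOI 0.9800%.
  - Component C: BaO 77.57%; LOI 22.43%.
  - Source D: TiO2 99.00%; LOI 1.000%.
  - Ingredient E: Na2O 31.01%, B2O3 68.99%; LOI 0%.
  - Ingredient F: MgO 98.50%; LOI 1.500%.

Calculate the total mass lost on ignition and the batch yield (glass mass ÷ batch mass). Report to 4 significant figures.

LOI loss = 21.53 g; glass = 320.5 g; yield = 93.71%

Intermediates appear (rounded to 4 significant digits) within the worked lines — every computation runs at exact precision through the solve; each reported result undergoes a single rounding; derived quantities (ignition loss, yield, the totals, six oxide percentages, glass mass) are re-derived starting from the weights at 320.5 g of glass in full float precision as quoted within either problem or answer.
LOI of each material in turn:
  Ingredient A: 43.04 × 0.4154 = 17.88 g
  Feed B: 12.28 × 0.009800 = 0.1203 g
  Component C: 8.498 × 0.2243 = 1.906 g
  Source D: 59.74 × 0.01000 = 0.5974 g
  Ingredient E: 150.2 × 0 = 0 g
  Ingredient F: 68.23 × 0.01500 = 1.023 g
Total LOI = 21.53 g
Glass = batch − LOI = 342.0 − 21.53 = 320.5 g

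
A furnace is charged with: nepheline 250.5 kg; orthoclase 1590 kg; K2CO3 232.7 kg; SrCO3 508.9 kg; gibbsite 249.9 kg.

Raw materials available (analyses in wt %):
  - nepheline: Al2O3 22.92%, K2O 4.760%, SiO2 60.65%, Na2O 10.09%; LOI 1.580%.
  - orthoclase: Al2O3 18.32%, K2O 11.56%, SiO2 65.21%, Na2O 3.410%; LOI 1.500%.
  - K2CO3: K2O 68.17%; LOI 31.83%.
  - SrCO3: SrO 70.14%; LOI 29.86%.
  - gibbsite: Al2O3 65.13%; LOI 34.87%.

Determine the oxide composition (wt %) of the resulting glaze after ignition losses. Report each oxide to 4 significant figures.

Glass mass = 2491 kg (batch 2832 − LOI 341.0).
Composition: Al2O3 20.53%, K2O 14.23%, SiO2 47.72%, Na2O 3.191%, SrO 14.33%

In-progress results are displayed (rounded to 4 significant figures) in the working — all arithmetic keeps full precision throughout — exactly one rounding goes into each reported value. All derived quantities (the totals, five oxide percentages, glass mass, ignition loss, yield) are re-derived in full precision from the weighed amounts per 2491 kg of glass exactly as printed in question or answer.
Oxide-by-oxide delivered mass:
  Al2O3: 250.5·0.2292 + 1590·0.1832 + 249.9·0.6513 = 511.5 kg
  K2O: 250.5·0.04760 + 1590·0.1156 + 232.7·0.6817 = 354.4 kg
  SiO2: 250.5·0.6065 + 1590·0.6521 = 1189 kg
  Na2O: 250.5·0.1009 + 1590·0.03410 = 79.49 kg
  SrO: 508.9·0.7014 = 356.9 kg
LOI: 250.5·0.01580 + 1590·0.01500 + 232.7·0.3183 + 508.9·0.2986 + 249.9·0.3487 = 341.0 kg
batch − LOI leaves glass = 2832 − 341.0 = 2491 kg (= Σ oxide masses)
percent by weight: oxide/glass ×100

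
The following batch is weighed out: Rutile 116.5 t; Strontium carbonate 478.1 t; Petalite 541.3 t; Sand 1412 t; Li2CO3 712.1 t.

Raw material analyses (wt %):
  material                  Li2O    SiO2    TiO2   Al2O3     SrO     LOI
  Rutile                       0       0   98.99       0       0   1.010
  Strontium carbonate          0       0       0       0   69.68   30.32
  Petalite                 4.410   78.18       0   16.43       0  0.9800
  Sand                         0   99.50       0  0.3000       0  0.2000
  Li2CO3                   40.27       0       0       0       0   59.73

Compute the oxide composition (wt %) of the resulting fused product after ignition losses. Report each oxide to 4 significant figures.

Glass mass = 2680 t (batch 3260 − LOI 579.6).
Composition: Li2O 11.59%, SiO2 68.20%, TiO2 4.302%, Al2O3 3.476%, SrO 12.43%

Mid-chain values appear rounded to 4 significant figures within the worked lines — all internal work maintains full float precision in all steps; a single rounding completes each reported figure — all derived quantities, which include the five compositions, glass mass, yield, ignition loss, totals, are carried at exact precision, as given in the problem or the answer, from the batch weights at 2680 t of glass.
Oxide-by-oxide delivered mass:
  Li2O: 541.3·0.04410 + 712.1·0.4027 = 310.6 t
  SiO2: 541.3·0.7818 + 1412·0.9950 = 1828 t
  TiO2: 116.5·0.9899 = 115.3 t
  Al2O3: 541.3·0.1643 + 1412·0.003000 = 93.17 t
  SrO: 478.1·0.6968 = 333.1 t
LOI: 116.5·0.01010 + 478.1·0.3032 + 541.3·0.009800 + 1412·0.002000 + 712.1·0.5973 = 579.6 t
batch − LOI leaves glass = 3260 − 579.6 = 2680 t (the oxide masses sum to this)
each oxide over glass, ×100, is wt %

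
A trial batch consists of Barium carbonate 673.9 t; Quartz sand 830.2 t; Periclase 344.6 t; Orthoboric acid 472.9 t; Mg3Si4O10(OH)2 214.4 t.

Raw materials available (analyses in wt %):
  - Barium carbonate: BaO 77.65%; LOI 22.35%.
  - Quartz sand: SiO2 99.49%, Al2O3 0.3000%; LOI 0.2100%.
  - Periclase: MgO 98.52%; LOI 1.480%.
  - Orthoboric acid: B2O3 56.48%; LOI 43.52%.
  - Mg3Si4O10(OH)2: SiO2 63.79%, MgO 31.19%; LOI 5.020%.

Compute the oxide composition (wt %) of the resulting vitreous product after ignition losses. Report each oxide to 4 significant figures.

Glass mass = 2162 t (batch 2536 − LOI 374.0).
Composition: B2O3 12.35%, SiO2 44.53%, BaO 24.20%, Al2O3 0.1152%, MgO 18.80%

The working math maintains full precision throughout; mid-chain values are printed, rounded to four significant figures, in the printout. Each reported result takes exactly one rounding — all derived quantities are rebuilt in full float precision (five oxide percentages, net glass mass, LOI, totals, yield) from the batch weights for 2162 t of glass, exactly as shown in the question or the answer.
What the batch supplies per oxide:
  B2O3: 472.9·0.5648 = 267.1 t
  SiO2: 830.2·0.9949 + 214.4·0.6379 = 962.7 t
  BaO: 673.9·0.7765 = 523.3 t
  Al2O3: 830.2·0.003000 = 2.491 t
  MgO: 344.6·0.9852 + 214.4·0.3119 = 406.4 t
LOI: 673.9·0.2235 + 830.2·0.002100 + 344.6·0.01480 + 472.9·0.4352 + 214.4·0.05020 = 374.0 t
Net of LOI, the glass mass = 2536 − 374.0 = 2162 t (matching Σ of the oxides)
percent share: oxide ÷ glass, ×100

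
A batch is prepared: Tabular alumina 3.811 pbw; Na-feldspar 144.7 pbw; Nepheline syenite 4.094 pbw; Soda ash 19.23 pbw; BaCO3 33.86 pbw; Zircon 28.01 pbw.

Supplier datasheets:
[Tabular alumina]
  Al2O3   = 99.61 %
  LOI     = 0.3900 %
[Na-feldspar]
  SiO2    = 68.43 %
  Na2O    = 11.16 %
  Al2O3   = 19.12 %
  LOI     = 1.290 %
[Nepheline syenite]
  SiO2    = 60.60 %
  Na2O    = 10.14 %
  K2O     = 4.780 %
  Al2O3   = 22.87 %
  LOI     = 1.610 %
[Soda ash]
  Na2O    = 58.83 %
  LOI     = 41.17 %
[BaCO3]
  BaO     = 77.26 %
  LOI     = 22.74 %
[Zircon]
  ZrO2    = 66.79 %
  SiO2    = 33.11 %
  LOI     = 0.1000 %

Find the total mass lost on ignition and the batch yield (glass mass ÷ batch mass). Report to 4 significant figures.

All arithmetic carries exact precision at every stage — intermediates are shown, with 4-significant-figure rounding, alongside each step; exactly one rounding is applied to each reported figure — the derived quantities (yield, net glass mass, the six compositions, the totals, ignition loss) are computed using the weight values on 216.1 pbw of glass in exact precision, as they appear in either problem or answer.
Per-material ignition loss:
  Tabular alumina: 3.811 × 0.003900 = 0.01486 pbw
  Na-feldspar: 144.7 × 0.01290 = 1.867 pbw
  Nepheline syenite: 4.094 × 0.01610 = 0.06591 pbw
  Soda ash: 19.23 × 0.4117 = 7.917 pbw
  BaCO3: 33.86 × 0.2274 = 7.700 pbw
  Zircon: 28.01 × 0.001000 = 0.02801 pbw
Total LOI = 17.59 pbw
Glass = batch − LOI = 233.7 − 17.59 = 216.1 pbw

LOI loss = 17.59 pbw; glass = 216.1 pbw; yield = 92.47%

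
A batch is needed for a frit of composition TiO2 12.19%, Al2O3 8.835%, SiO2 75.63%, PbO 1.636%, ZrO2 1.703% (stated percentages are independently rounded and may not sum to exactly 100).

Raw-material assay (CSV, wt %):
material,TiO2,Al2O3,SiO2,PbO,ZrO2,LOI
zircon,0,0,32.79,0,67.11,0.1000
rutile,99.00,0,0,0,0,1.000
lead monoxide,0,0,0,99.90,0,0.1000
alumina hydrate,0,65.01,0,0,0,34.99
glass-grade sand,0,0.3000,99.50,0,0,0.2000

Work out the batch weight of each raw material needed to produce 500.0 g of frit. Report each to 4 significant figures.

Intermediates are printed rounded off to 4 significant figures on the page — each numeric step carries exact precision from first step to last — each reported figure takes just one rounding — the derived quantities, which include five oxide percentages, LOI, glass mass, totals, the yield, are recomputed in full precision, exactly as printed in the problem or the answer, using the weight values at 500.0 g of glass.
Per-oxide target masses for 500.0 g frit:
  TiO2: 12.19% × 500.0 = 60.95 g
  Al2O3: 8.835% × 500.0 = 44.18 g
  SiO2: 75.63% × 500.0 = 378.2 g
  PbO: 1.636% × 500.0 = 8.180 g
  ZrO2: 1.703% × 500.0 = 8.515 g
Checking each oxide sum given the weights on record, for the quoted basis mass (target by target, the sums agree inside rounding margins):
  TiO2: 61.57·0.9900 = 60.95 g (target 60.95 g)
  Al2O3: 66.22·0.6501 + 375.9·0.003000 = 44.18 g (target 44.18 g)
  SiO2: 12.69·0.3279 + 375.9·0.9950 = 378.2 g (target 378.2 g)
  PbO: 8.188·0.9990 = 8.180 g (target 8.180 g)
  ZrO2: 12.69·0.6711 = 8.516 g (target 8.515 g)
Glass-mass sanity pass: batch total minus LOI = 500.0 g (oxide target masses add up to 500.0 g; basis as stated: 500.0 g — differing by rounding only).
Batch total: Σ batch = 524.6 g; Σ batch·LOI gives LOI loss = 24.56 g; yield, glass over the total, = 95.32%.

Batch per 500.0 g frit:
  zircon: 12.69 g
  rutile: 61.57 g
  lead monoxide: 8.188 g
  alumina hydrate: 66.22 g
  glass-grade sand: 375.9 g
Total batch = 524.6 g; LOI loss = 24.56 g; yield = 95.32%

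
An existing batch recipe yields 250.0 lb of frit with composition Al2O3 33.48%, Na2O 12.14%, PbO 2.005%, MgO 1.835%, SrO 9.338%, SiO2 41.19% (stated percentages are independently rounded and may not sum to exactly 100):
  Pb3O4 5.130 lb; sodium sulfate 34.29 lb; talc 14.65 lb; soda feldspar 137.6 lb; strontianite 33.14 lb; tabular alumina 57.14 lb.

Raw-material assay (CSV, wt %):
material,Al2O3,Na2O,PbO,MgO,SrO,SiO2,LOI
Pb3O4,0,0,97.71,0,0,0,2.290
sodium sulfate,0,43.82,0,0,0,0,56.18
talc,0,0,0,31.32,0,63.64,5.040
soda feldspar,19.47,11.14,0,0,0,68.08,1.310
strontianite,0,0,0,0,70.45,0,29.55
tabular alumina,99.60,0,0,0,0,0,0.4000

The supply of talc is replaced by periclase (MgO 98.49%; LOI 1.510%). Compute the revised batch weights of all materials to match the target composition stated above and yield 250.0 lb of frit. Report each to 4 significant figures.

The working math maintains exact precision at each step; working values appear (rounded to four significant digits) when written out; every reported figure is rounded just once. The derived quantities, which include the totals, the six compositions, the yield, LOI, net glass mass, are carried in exact precision, as written in the problem or answer text, using the weight values at 250.0 lb of glass.
Target masses of each oxide per 250.0 lb frit:
  Al2O3: 33.48% × 250.0 = 83.70 lb
  Na2O: 12.14% × 250.0 = 30.35 lb
  PbO: 2.005% × 250.0 = 5.012 lb
  MgO: 1.835% × 250.0 = 4.588 lb
  SrO: 9.338% × 250.0 = 23.34 lb
  SiO2: 41.19% × 250.0 = 103.0 lb
Sums-versus-targets review from the weights as reported, at the basis given (oxide sums agree with the targets once rounding is allowed for):
  Al2O3: 151.3·0.1947 + 54.47·0.9960 = 83.71 lb (target 83.70 lb)
  Na2O: 30.81·0.4382 + 151.3·0.1114 = 30.36 lb (target 30.35 lb)
  PbO: 5.130·0.9771 = 5.013 lb (target 5.012 lb)
  MgO: 4.658·0.9849 = 4.588 lb (target 4.588 lb)
  SrO: 33.14·0.7045 = 23.35 lb (target 23.34 lb)
  SiO2: 151.3·0.6808 = 103.0 lb (target 103.0 lb)
Glass mass check: batch total minus LOI = 250.0 lb (summing oxide targets gives 250.0 lb; against the stated basis, 250.0 lb — rounding explains the deltas).
Adding the batch up: Σ batch = 279.5 lb; LOI loss = Σ batch·LOI = 29.49 lb; yield = glass ÷ total batch = 89.45%.

Revised batch per 250.0 lb frit:
  Pb3O4: 5.130 lb
  sodium sulfate: 30.81 lb
  periclase: 4.658 lb
  soda feldspar: 151.3 lb
  strontianite: 33.14 lb
  tabular alumina: 54.47 lb
Total batch = 279.5 lb; LOI loss = 29.49 lb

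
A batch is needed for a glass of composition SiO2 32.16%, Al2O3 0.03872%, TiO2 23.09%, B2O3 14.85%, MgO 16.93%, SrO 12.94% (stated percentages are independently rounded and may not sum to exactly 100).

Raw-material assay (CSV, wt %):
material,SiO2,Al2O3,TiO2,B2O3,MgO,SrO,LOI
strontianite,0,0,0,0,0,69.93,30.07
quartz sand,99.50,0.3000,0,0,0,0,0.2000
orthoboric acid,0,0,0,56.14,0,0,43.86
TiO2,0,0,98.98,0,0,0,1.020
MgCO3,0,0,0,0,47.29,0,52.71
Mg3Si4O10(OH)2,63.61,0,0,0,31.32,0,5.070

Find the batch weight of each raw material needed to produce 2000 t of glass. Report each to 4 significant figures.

Batch per 2000 t glass:
  strontianite: 370.1 t
  quartz sand: 258.1 t
  orthoboric acid: 529.0 t
  TiO2: 466.6 t
  MgCO3: 313.7 t
  Mg3Si4O10(OH)2: 607.4 t
Total batch = 2545 t; LOI loss = 544.7 t; yield = 78.60%

Mid-chain values are shown rounded off to 4 significant digits alongside each step — the whole derivation carries exact precision at all times. Exactly one rounding goes into every reported figure. Derived quantities are computed from the batch weights on 2000 t of glass at exact precision (the yield, totals, six oxide percentages, net glass mass, ignition loss) precisely as stated by the problem or the answer.
Per-oxide target masses for 2000 t glass:
  SiO2: 32.16% × 2000 = 643.2 t
  Al2O3: 0.03872% × 2000 = 0.7744 t
  TiO2: 23.09% × 2000 = 461.8 t
  B2O3: 14.85% × 2000 = 297.0 t
  MgO: 16.93% × 2000 = 338.6 t
  SrO: 12.94% × 2000 = 258.8 t
Per-oxide balance check per the reported batch figures, relative to the basis at hand (target by target, the sums agree modulo rounding of the values):
  SiO2: 258.1·0.9950 + 607.4·0.6361 = 643.2 t (target 643.2 t)
  Al2O3: 258.1·0.003000 = 0.7743 t (target 0.7744 t)
  TiO2: 466.6·0.9898 = 461.8 t (target 461.8 t)
  B2O3: 529.0·0.5614 = 297.0 t (target 297.0 t)
  MgO: 313.7·0.4729 + 607.4·0.3132 = 338.6 t (target 338.6 t)
  SrO: 370.1·0.6993 = 258.8 t (target 258.8 t)
Glass-mass bookkeeping: whole batch net of LOI = 2000 t (per-oxide target masses sum to 2000 t; versus the stated basis of 2000 t — gaps are rounding artifacts).
Whole-batch sum: Σ batch = 2545 t; the LOI term Σ batch·LOI equals 544.7 t; glass ÷ batch gives a yield of 78.60%.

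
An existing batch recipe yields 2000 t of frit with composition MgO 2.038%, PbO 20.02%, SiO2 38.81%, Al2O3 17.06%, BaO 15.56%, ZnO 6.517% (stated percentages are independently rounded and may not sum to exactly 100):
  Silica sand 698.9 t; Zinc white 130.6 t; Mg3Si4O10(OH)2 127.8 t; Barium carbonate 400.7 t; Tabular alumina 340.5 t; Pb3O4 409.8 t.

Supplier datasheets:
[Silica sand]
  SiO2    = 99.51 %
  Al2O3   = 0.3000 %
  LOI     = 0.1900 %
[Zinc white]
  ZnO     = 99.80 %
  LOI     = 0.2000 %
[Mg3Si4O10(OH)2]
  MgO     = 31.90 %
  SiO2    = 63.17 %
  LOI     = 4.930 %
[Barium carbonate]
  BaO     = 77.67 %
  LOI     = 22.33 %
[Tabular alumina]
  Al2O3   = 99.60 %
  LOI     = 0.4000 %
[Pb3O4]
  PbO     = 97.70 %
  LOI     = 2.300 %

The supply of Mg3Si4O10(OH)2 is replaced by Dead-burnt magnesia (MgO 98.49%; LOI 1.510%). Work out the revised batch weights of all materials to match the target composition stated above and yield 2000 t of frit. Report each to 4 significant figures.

All arithmetic runs at full precision at every stage — values along the way are shown rounded off to 4 significant figures alongside each step — exactly one rounding is applied to each reported number. The derived quantities (glass mass, yield, six oxide percentages, LOI, the totals) are computed from the weighed amounts on 2000 t of glass in exact precision precisely as stated by the problem or answer text.
Target oxide masses per 2000 t frit:
  MgO: 2.038% × 2000 = 40.76 t
  PbO: 20.02% × 2000 = 400.4 t
  SiO2: 38.81% × 2000 = 776.2 t
  Al2O3: 17.06% × 2000 = 341.2 t
  BaO: 15.56% × 2000 = 311.2 t
  ZnO: 6.517% × 2000 = 130.3 t
Balance tally, oxide-wise, given the weights on record, per the basis as stated (sum by sum, the targets are met once rounding is allowed for):
  MgO: 41.38·0.9849 = 40.76 t (target 40.76 t)
  PbO: 409.8·0.9770 = 400.4 t (target 400.4 t)
  SiO2: 780.0·0.9951 = 776.2 t (target 776.2 t)
  Al2O3: 780.0·0.003000 + 340.2·0.9960 = 341.2 t (target 341.2 t)
  BaO: 400.7·0.7767 = 311.2 t (target 311.2 t)
  ZnO: 130.6·0.9980 = 130.3 t (target 130.3 t)
Consistency of the glass mass: net batch after ignition = 2000 t (the targets, summed, come to 2000 t; stated basis 2000 t — any gap is answer rounding).
Summing the batch: Σ batch = 2103 t; the LOI term Σ batch·LOI equals 102.6 t; yield: glass divided by total = 95.12%.

Revised batch per 2000 t frit:
  Silica sand: 780.0 t
  Zinc white: 130.6 t
  Dead-burnt magnesia: 41.38 t
  Barium carbonate: 400.7 t
  Tabular alumina: 340.2 t
  Pb3O4: 409.8 t
Total batch = 2103 t; LOI loss = 102.6 t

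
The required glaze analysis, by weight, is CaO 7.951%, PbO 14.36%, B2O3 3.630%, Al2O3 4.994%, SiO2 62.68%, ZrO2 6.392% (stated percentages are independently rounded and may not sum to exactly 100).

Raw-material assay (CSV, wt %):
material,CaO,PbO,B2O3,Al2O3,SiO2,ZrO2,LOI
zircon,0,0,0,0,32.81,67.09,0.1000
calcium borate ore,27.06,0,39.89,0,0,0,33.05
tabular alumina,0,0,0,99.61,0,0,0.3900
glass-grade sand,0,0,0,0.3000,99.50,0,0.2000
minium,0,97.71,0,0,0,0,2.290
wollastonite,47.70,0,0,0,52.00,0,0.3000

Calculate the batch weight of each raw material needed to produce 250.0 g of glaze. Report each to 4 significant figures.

Batch per 250.0 g glaze:
  zircon: 23.82 g
  calcium borate ore: 22.75 g
  tabular alumina: 12.13 g
  glass-grade sand: 134.6 g
  minium: 36.74 g
  wollastonite: 28.77 g
Total batch = 258.8 g; LOI loss = 8.787 g; yield = 96.60%

Every computation runs at full float precision from first step to last — the intermediate values are displayed, rounded to four significant digits, in the printout — a single rounding yields every reported number. All derived quantities are computed from the weighed amounts at 250.0 g of glass in full precision (net glass mass, totals, the yield, the six compositions, ignition loss), precisely as stated by the question or the answer.
Per-oxide target masses for 250.0 g glaze:
  CaO: 7.951% × 250.0 = 19.88 g
  PbO: 14.36% × 250.0 = 35.90 g
  B2O3: 3.630% × 250.0 = 9.075 g
  Al2O3: 4.994% × 250.0 = 12.48 g
  SiO2: 62.68% × 250.0 = 156.7 g
  ZrO2: 6.392% × 250.0 = 15.98 g
Verifying the oxide balance using the reported weights, for the quoted basis mass (delivered sums recover each target within answer rounding):
  CaO: 22.75·0.2706 + 28.77·0.4770 = 19.88 g (target 19.88 g)
  PbO: 36.74·0.9771 = 35.90 g (target 35.90 g)
  B2O3: 22.75·0.3989 = 9.075 g (target 9.075 g)
  Al2O3: 12.13·0.9961 + 134.6·0.003000 = 12.49 g (target 12.48 g)
  SiO2: 23.82·0.3281 + 134.6·0.9950 + 28.77·0.5200 = 156.7 g (target 156.7 g)
  ZrO2: 23.82·0.6709 = 15.98 g (target 15.98 g)
The glass-mass cross-check: whole batch net of LOI = 250.0 g (targets for the oxides total 250.0 g; with the basis standing at 250.0 g — deltas are rounding alone).
Whole-batch sum: Σ batch = 258.8 g; LOI removed, Σ of batch·LOI: 8.787 g; yield = glass ÷ total batch = 96.60%.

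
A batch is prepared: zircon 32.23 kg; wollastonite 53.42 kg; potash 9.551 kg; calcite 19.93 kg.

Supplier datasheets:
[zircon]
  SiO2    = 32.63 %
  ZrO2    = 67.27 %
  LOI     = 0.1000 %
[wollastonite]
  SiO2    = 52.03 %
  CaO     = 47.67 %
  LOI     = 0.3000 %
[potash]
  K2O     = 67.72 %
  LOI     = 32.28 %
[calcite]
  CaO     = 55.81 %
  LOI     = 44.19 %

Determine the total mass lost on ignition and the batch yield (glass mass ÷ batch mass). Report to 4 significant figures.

Every computation keeps exact precision at every stage; values along the way appear rounded to four significant figures between the steps; each reported value includes exactly one rounding. The derived quantities, which include the yield, four oxide percentages, net glass mass, LOI, totals, are carried at full float precision, exactly as printed in either problem or answer, using the weight values at 103.0 kg of glass.
Each material's LOI contribution:
  zircon: 32.23 × 0.001000 = 0.03223 kg
  wollastonite: 53.42 × 0.003000 = 0.1603 kg
  potash: 9.551 × 0.3228 = 3.083 kg
  calcite: 19.93 × 0.4419 = 8.807 kg
Total LOI = 12.08 kg
Glass = batch − LOI = 115.1 − 12.08 = 103.0 kg

LOI loss = 12.08 kg; glass = 103.0 kg; yield = 89.51%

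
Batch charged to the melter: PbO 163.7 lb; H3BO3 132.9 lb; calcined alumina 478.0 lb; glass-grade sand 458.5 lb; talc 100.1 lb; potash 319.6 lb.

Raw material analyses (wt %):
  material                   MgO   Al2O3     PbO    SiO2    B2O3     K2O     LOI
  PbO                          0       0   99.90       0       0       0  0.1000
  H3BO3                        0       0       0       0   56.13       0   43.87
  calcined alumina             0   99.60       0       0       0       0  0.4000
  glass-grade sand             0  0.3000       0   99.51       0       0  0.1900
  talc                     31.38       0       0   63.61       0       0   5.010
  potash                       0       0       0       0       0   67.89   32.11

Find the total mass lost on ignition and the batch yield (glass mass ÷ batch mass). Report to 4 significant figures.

Each numeric step carries exact precision in all steps — working values are rounded to four significant digits when quoted; every reported number takes just one rounding. All derived quantities are re-derived from the batch weights per 1484 lb of glass in exact precision (LOI, the totals, net glass mass, the six compositions, yield) as given in problem or answer.
Per-material ignition loss:
  PbO: 163.7 × 0.001000 = 0.1637 lb
  H3BO3: 132.9 × 0.4387 = 58.30 lb
  calcined alumina: 478.0 × 0.004000 = 1.912 lb
  glass-grade sand: 458.5 × 0.001900 = 0.8711 lb
  talc: 100.1 × 0.05010 = 5.015 lb
  potash: 319.6 × 0.3211 = 102.6 lb
Total LOI = 168.9 lb
Glass = batch − LOI = 1653 − 168.9 = 1484 lb

LOI loss = 168.9 lb; glass = 1484 lb; yield = 89.78%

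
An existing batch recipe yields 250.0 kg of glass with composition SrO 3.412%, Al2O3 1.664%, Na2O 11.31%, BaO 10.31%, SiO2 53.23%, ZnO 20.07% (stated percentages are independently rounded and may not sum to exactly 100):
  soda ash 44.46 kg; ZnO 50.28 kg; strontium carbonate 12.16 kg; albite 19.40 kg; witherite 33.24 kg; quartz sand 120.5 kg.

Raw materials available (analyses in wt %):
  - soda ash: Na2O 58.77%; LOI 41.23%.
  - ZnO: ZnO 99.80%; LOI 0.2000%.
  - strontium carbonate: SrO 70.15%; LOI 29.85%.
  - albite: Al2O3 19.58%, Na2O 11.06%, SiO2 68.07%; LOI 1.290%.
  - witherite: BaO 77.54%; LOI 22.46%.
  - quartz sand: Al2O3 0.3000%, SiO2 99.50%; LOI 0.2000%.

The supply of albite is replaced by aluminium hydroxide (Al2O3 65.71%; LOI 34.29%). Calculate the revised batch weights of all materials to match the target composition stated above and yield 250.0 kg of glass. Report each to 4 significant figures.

All arithmetic maintains full precision from first step to last; the intermediate values are displayed rounded to four significant figures — each reported result takes exactly one rounding; the derived quantities (yield, ignition loss, the six compositions, glass mass, the totals) are re-derived using the weight values for 250.0 kg of glass at full precision, exactly as shown in the problem or answer text.
Target oxide masses per 250.0 kg glass:
  SrO: 3.412% × 250.0 = 8.530 kg
  Al2O3: 1.664% × 250.0 = 4.160 kg
  Na2O: 11.31% × 250.0 = 28.28 kg
  BaO: 10.31% × 250.0 = 25.78 kg
  SiO2: 53.23% × 250.0 = 133.1 kg
  ZnO: 20.07% × 250.0 = 50.18 kg
Checking each oxide sum applying the batch weights above, for the quoted basis mass (delivered sums recover each target modulo rounding of the values):
  SrO: 12.16·0.7015 = 8.530 kg (target 8.530 kg)
  Al2O3: 5.720·0.6571 + 133.7·0.003000 = 4.160 kg (target 4.160 kg)
  Na2O: 48.11·0.5877 = 28.27 kg (target 28.28 kg)
  BaO: 33.24·0.7754 = 25.77 kg (target 25.78 kg)
  SiO2: 133.7·0.9950 = 133.0 kg (target 133.1 kg)
  ZnO: 50.28·0.9980 = 50.18 kg (target 50.18 kg)
Mass balance on the glass: total batch − LOI = 249.9 kg (per-oxide target masses sum to 250.0 kg; against the stated basis, 250.0 kg — a pure rounding effect).
Total batch = Σ batch = 283.2 kg; loss to ignition Σ batch·LOI = 33.26 kg; glass ÷ batch gives a yield of 88.26%.

Revised batch per 250.0 kg glass:
  soda ash: 48.11 kg
  ZnO: 50.28 kg
  strontium carbonate: 12.16 kg
  aluminium hydroxide: 5.720 kg
  witherite: 33.24 kg
  quartz sand: 133.7 kg
Total batch = 283.2 kg; LOI loss = 33.26 kg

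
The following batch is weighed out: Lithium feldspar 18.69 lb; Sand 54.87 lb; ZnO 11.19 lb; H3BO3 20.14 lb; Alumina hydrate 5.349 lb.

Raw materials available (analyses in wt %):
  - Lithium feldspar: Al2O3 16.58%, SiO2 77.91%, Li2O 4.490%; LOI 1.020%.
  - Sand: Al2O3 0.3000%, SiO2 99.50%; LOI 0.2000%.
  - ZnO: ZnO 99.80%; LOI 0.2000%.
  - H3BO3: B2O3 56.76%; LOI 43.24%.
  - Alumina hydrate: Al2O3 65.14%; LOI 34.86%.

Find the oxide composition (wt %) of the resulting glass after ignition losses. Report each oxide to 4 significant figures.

The intermediate values appear, rounded to four significant digits, in the printout. The whole derivation runs at exact precision from start to finish — each reported figure sees exactly one rounding — the derived quantities are re-derived from the batch weights per 99.34 lb of glass at full precision (the totals, ignition loss, glass mass, five oxide percentages, the yield), exactly as shown in problem or answer.
What the batch supplies per oxide:
  ZnO: 11.19·0.9980 = 11.17 lb
  Al2O3: 18.69·0.1658 + 54.87·0.003000 + 5.349·0.6514 = 6.748 lb
  SiO2: 18.69·0.7791 + 54.87·0.9950 = 69.16 lb
  Li2O: 18.69·0.04490 = 0.8392 lb
  B2O3: 20.14·0.5676 = 11.43 lb
LOI: 18.69·0.01020 + 54.87·0.002000 + 11.19·0.002000 + 20.14·0.4324 + 5.349·0.3486 = 10.90 lb
batch − LOI leaves glass = 110.2 − 10.90 = 99.34 lb (consistent with Σ oxide mass)
each oxide over glass, ×100, is wt %

Glass mass = 99.34 lb (batch 110.2 − LOI 10.90).
Composition: ZnO 11.24%, Al2O3 6.792%, SiO2 69.61%, Li2O 0.8447%, B2O3 11.51%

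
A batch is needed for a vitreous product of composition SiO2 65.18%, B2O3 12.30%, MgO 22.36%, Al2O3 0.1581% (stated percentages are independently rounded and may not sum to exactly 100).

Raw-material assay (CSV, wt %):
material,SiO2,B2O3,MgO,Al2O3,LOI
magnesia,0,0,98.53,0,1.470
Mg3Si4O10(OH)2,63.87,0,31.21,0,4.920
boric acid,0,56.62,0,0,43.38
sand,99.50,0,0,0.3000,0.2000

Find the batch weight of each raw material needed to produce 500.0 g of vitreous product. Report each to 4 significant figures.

Batch per 500.0 g vitreous product:
  magnesia: 81.87 g
  Mg3Si4O10(OH)2: 99.76 g
  boric acid: 108.6 g
  sand: 263.5 g
Total batch = 553.7 g; LOI loss = 53.75 g; yield = 90.29%

Every computation carries full float precision in all steps — in-progress results are printed rounded to four significant digits in the printout; every reported number undergoes a single rounding; derived quantities are carried in exact precision (ignition loss, totals, glass mass, the yield, four oxide percentages) from the weighed amounts at 500.0 g of glass as quoted within question or answer.
Target oxide masses per 500.0 g vitreous product:
  SiO2: 65.18% × 500.0 = 325.9 g
  B2O3: 12.30% × 500.0 = 61.50 g
  MgO: 22.36% × 500.0 = 111.8 g
  Al2O3: 0.1581% × 500.0 = 0.7905 g
Checking each oxide sum applying the batch weights above, at the basis given (each sum matches its target mass exact up to rounding of places):
  SiO2: 99.76·0.6387 + 263.5·0.9950 = 325.9 g (target 325.9 g)
  B2O3: 108.6·0.5662 = 61.49 g (target 61.50 g)
  MgO: 81.87·0.9853 + 99.76·0.3121 = 111.8 g (target 111.8 g)
  Al2O3: 263.5·0.003000 = 0.7905 g (target 0.7905 g)
The glass-mass cross-check: net batch after ignition = 500.0 g (per-oxide target masses sum to 500.0 g; basis as stated: 500.0 g — deltas are rounding alone).
Whole-batch sum: Σ batch = 553.7 g; LOI removed, Σ of batch·LOI: 53.75 g; as yield: glass ÷ batch → 90.29%.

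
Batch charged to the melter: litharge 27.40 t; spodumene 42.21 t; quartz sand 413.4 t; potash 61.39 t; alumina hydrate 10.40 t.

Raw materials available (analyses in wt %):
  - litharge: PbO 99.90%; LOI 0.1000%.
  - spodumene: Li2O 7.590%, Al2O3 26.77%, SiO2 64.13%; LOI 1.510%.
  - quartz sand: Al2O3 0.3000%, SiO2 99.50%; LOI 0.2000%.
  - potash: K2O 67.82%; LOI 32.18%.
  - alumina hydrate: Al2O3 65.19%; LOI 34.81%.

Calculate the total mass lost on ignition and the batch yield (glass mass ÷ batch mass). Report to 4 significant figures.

LOI loss = 24.87 t; glass = 529.9 t; yield = 95.52%

Mid-chain values are rounded off to 4 significant digits when displayed. Full precision is carried at all times. Every reported number receives exactly one rounding — all derived quantities are rebuilt in full precision (five oxide percentages, LOI, net glass mass, the yield, totals) using the weight values at 529.9 t of glass exactly as shown in question or answer.
Per-material ignition loss:
  litharge: 27.40 × 0.001000 = 0.02740 t
  spodumene: 42.21 × 0.01510 = 0.6374 t
  quartz sand: 413.4 × 0.002000 = 0.8268 t
  potash: 61.39 × 0.3218 = 19.76 t
  alumina hydrate: 10.40 × 0.3481 = 3.620 t
Total LOI = 24.87 t
Glass = batch − LOI = 554.8 − 24.87 = 529.9 t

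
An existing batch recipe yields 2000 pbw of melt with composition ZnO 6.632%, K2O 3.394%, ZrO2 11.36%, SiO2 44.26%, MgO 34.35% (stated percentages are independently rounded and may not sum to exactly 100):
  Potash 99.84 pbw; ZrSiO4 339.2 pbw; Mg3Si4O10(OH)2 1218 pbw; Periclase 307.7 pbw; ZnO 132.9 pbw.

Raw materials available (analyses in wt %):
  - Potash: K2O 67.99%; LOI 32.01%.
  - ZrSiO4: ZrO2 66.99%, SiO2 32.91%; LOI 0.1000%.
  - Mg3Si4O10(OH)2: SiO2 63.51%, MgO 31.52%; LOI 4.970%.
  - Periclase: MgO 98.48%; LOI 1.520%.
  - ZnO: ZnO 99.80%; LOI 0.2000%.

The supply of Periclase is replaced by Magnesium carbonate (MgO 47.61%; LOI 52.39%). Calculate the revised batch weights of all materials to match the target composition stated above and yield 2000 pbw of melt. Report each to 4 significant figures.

The whole derivation keeps full precision at all times — in-progress results are displayed rounded to four significant figures in the working; a single rounding finalizes each reported figure — the derived quantities (net glass mass, yield, the totals, LOI, five oxide percentages) are rebuilt starting from the weights at 2000 pbw of glass in full precision, precisely as stated by either problem or answer.
Per-oxide target masses for 2000 pbw melt:
  ZnO: 6.632% × 2000 = 132.6 pbw
  K2O: 3.394% × 2000 = 67.88 pbw
  ZrO2: 11.36% × 2000 = 227.2 pbw
  SiO2: 44.26% × 2000 = 885.2 pbw
  MgO: 34.35% × 2000 = 687.0 pbw
Per-oxide balance check from the weights as reported, against the basis in use (every target is met by its sum exact up to rounding of places):
  ZnO: 132.9·0.9980 = 132.6 pbw (target 132.6 pbw)
  K2O: 99.84·0.6799 = 67.88 pbw (target 67.88 pbw)
  ZrO2: 339.2·0.6699 = 227.2 pbw (target 227.2 pbw)
  SiO2: 339.2·0.3291 + 1218·0.6351 = 885.2 pbw (target 885.2 pbw)
  MgO: 1218·0.3152 + 636.6·0.4761 = 687.0 pbw (target 687.0 pbw)
Glass-mass bookkeeping: batch total minus LOI = 2000 pbw (oxide target masses add up to 2000 pbw; versus the stated basis of 2000 pbw — rounding explains the deltas).
Batch total: Σ batch = 2427 pbw; the LOI term Σ batch·LOI equals 426.6 pbw; yield, glass over the total, = 82.42%.

Revised batch per 2000 pbw melt:
  Potash: 99.84 pbw
  ZrSiO4: 339.2 pbw
  Mg3Si4O10(OH)2: 1218 pbw
  Magnesium carbonate: 636.6 pbw
  ZnO: 132.9 pbw
Total batch = 2427 pbw; LOI loss = 426.6 pbw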